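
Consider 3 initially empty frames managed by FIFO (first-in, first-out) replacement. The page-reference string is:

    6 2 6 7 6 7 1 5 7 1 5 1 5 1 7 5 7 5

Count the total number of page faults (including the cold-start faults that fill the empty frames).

5

6 → miss, frames [6]
2 → miss, frames [6, 2]
6 → hit
7 → miss, frames [6, 2, 7]
6 → hit
7 → hit
1 → miss, evict 6, frames [2, 7, 1]
5 → miss, evict 2, frames [7, 1, 5]
7 → hit
1 → hit
5 → hit
1 → hit
5 → hit
1 → hit
7 → hit
5 → hit
7 → hit
5 → hit
Page faults: 5.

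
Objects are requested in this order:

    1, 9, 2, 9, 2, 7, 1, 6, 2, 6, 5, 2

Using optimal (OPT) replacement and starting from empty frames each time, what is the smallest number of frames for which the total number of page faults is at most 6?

3

f=1: 12 faults
f=2: 7 faults
f=3: 6 faults
f=4: 6 faults
f=5: 6 faults
f=6: 6 faults
Smallest f with faults ≤ 6 is 3.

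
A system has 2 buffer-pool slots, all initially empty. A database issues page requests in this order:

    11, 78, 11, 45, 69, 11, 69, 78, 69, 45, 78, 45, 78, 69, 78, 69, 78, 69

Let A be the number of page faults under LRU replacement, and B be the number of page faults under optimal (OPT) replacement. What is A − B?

2

Under LRU: F F . F F F . F . F F . . F . . . . → 9 faults.
Under OPT: F F . F F . . F . F . . . F . . . . → 7 faults.
A − B = 9 − 7 = 2.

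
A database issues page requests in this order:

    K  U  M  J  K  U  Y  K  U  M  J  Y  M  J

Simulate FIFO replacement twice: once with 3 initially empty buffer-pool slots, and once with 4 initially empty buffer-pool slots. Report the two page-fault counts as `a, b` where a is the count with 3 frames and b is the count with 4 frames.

3 frames: F F F F F F F . . F F . . . → 9 faults.
4 frames: F F F F . . F F F F F F . . → 10 faults.
10 > 9: adding a frame increased faults — Belady's anomaly.

9, 10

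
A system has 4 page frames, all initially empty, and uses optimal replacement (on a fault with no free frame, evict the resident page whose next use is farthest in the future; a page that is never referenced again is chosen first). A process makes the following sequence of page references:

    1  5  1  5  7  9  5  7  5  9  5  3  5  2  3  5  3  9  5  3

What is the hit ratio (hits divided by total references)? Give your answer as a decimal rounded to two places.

0.70

1 -> fault, frames (1)
5 -> fault, frames (1 5)
1 -> hit
5 -> hit
7 -> fault, frames (1 5 7)
9 -> fault, frames (1 5 7 9)
5 -> hit
7 -> hit
5 -> hit
9 -> hit
5 -> hit
3 -> fault, evict 7, frames (1 5 9 3)
5 -> hit
2 -> fault, evict 1, frames (5 9 3 2)
3 -> hit
5 -> hit
3 -> hit
9 -> hit
5 -> hit
3 -> hit
Hits: 14 of 20 references → 14/20 = 0.7000.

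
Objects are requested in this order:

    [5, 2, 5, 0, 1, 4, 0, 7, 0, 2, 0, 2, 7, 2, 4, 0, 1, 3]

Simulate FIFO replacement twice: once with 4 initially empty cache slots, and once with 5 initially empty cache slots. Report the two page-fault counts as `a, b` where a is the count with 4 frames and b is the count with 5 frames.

10, 7

4 frames: F F . F F F . F . F F . . . . . F F → 10 faults.
5 frames: F F . F F F . F . . . . . . . . . F → 7 faults.
7 < 10: adding a frame reduced faults, as is typical.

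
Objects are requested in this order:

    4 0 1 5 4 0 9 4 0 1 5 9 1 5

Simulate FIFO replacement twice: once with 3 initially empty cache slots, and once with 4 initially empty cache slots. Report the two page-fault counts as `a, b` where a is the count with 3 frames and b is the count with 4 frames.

3 frames: F F F F F F F . . F F . . . → 9 faults.
4 frames: F F F F . . F F F F F F . . → 10 faults.
10 > 9: adding a frame increased faults — Belady's anomaly.

9, 10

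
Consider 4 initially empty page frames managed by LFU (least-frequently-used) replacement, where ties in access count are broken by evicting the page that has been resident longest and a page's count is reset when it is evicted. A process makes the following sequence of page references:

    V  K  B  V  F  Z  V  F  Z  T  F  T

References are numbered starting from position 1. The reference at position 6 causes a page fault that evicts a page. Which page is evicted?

pos 1: V → miss, frames {V}
pos 2: K → miss, frames {V,K}
pos 3: B → miss, frames {V,K,B}
pos 4: V → hit
pos 5: F → miss, frames {V,K,B,F}
pos 6: Z → miss, evict K, frames {V,B,F,Z}
At position 6, page K is evicted.

K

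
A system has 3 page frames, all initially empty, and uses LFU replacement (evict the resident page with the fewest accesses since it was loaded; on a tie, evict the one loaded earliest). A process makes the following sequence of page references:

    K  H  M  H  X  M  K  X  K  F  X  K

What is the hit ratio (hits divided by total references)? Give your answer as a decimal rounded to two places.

K -> miss, frames {K}
H -> miss, frames {K,H}
M -> miss, frames {K,H,M}
H -> hit
X -> miss, evict K, frames {H,M,X}
M -> hit
K -> miss, evict X, frames {H,M,K}
X -> miss, evict K, frames {H,M,X}
K -> miss, evict X, frames {H,M,K}
F -> miss, evict K, frames {H,M,F}
X -> miss, evict F, frames {H,M,X}
K -> miss, evict X, frames {H,M,K}
Hits: 2 of 12 references → 2/12 = 0.1667.

0.17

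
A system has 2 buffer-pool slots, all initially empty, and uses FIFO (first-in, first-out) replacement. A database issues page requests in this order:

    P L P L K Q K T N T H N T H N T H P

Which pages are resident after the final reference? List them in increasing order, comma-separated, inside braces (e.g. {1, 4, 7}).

{H, P}

P: miss, frames [P]
L: miss, frames [P, L]
P: hit
L: hit
K: miss, evict P, frames [L, K]
Q: miss, evict L, frames [K, Q]
K: hit
T: miss, evict K, frames [Q, T]
N: miss, evict Q, frames [T, N]
T: hit
H: miss, evict T, frames [N, H]
N: hit
T: miss, evict N, frames [H, T]
H: hit
N: miss, evict H, frames [T, N]
T: hit
H: miss, evict T, frames [N, H]
P: miss, evict N, frames [H, P]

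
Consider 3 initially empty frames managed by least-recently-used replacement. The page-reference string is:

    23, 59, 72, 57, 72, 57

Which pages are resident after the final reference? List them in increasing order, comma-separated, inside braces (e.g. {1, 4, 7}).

23 -> miss, frames [23]
59 -> miss, frames [23, 59]
72 -> miss, frames [23, 59, 72]
57 -> miss, evict 23, frames [59, 72, 57]
72 -> hit
57 -> hit

{57, 59, 72}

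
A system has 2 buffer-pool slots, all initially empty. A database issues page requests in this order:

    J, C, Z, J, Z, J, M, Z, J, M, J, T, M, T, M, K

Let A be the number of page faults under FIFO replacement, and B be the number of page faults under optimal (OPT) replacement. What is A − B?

3

Under FIFO: F F F F . . F F F F . F . . . F → 10 faults.
Under OPT: F F F . . . F . F . . F . . . F → 7 faults.
A − B = 10 − 7 = 3.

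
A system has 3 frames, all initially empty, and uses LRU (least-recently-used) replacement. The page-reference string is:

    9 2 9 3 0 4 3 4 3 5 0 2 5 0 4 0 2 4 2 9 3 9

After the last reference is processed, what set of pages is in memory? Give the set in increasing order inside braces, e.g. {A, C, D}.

9 -> miss, frames {9}
2 -> miss, frames {9,2}
9 -> hit
3 -> miss, frames {2,9,3}
0 -> miss, evict 2, frames {9,3,0}
4 -> miss, evict 9, frames {3,0,4}
3 -> hit
4 -> hit
3 -> hit
5 -> miss, evict 0, frames {4,3,5}
0 -> miss, evict 4, frames {3,5,0}
2 -> miss, evict 3, frames {5,0,2}
5 -> hit
0 -> hit
4 -> miss, evict 2, frames {5,0,4}
0 -> hit
2 -> miss, evict 5, frames {4,0,2}
4 -> hit
2 -> hit
9 -> miss, evict 0, frames {4,2,9}
3 -> miss, evict 4, frames {2,9,3}
9 -> hit

{2, 3, 9}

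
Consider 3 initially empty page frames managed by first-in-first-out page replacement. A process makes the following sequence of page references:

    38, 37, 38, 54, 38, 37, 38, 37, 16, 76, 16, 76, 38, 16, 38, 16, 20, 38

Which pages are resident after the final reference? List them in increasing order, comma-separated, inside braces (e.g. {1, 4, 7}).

{20, 38, 76}

38 -> fault, frames [38]
37 -> fault, frames [38, 37]
38 -> hit
54 -> fault, frames [38, 37, 54]
38 -> hit
37 -> hit
38 -> hit
37 -> hit
16 -> fault, evict 38, frames [37, 54, 16]
76 -> fault, evict 37, frames [54, 16, 76]
16 -> hit
76 -> hit
38 -> fault, evict 54, frames [16, 76, 38]
16 -> hit
38 -> hit
16 -> hit
20 -> fault, evict 16, frames [76, 38, 20]
38 -> hit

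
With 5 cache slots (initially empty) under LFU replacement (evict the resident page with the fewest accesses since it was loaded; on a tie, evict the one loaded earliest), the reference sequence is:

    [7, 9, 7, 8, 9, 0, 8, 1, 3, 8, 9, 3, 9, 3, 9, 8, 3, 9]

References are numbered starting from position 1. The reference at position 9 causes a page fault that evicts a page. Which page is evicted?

0

pos 1: 7 → fault, frames [7]
pos 2: 9 → fault, frames [7, 9]
pos 3: 7 → hit
pos 4: 8 → fault, frames [7, 9, 8]
pos 5: 9 → hit
pos 6: 0 → fault, frames [7, 9, 8, 0]
pos 7: 8 → hit
pos 8: 1 → fault, frames [7, 9, 8, 0, 1]
pos 9: 3 → fault, evict 0, frames [7, 9, 8, 1, 3]
At position 9, page 0 is evicted.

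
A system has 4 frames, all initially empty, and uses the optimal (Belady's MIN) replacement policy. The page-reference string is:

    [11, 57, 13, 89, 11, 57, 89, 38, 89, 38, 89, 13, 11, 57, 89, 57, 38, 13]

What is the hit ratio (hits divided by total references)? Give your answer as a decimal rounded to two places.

0.67

11 -> miss, frames (11)
57 -> miss, frames (11 57)
13 -> miss, frames (11 57 13)
89 -> miss, frames (11 57 13 89)
11 -> hit
57 -> hit
89 -> hit
38 -> miss, evict 57, frames (11 13 89 38)
89 -> hit
38 -> hit
89 -> hit
13 -> hit
11 -> hit
57 -> miss, evict 11, frames (13 89 38 57)
89 -> hit
57 -> hit
38 -> hit
13 -> hit
Hits: 12 of 18 references → 12/18 = 0.6667.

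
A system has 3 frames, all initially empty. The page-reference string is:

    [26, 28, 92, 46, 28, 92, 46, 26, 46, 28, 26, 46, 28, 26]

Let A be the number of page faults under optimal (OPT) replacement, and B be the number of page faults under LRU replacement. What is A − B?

Under OPT: F F F F . . . F . . . . . . → 5 faults.
Under LRU: F F F F . . . F . F . . . . → 6 faults.
A − B = 5 − 6 = -1.

-1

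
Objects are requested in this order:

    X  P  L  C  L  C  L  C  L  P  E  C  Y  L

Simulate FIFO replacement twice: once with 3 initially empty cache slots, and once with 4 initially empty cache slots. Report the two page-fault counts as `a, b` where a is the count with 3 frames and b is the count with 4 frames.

3 frames: F F F F . . . . . . F . F F → 7 faults.
4 frames: F F F F . . . . . . F . F . → 6 faults.
6 < 7: adding a frame reduced faults, as is typical.

7, 6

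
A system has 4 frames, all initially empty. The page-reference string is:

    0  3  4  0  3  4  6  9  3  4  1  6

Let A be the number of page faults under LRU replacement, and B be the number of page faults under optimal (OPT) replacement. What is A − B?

1

Under LRU: F F F . . . F F . . F F → 7 faults.
Under OPT: F F F . . . F F . . F . → 6 faults.
A − B = 7 − 6 = 1.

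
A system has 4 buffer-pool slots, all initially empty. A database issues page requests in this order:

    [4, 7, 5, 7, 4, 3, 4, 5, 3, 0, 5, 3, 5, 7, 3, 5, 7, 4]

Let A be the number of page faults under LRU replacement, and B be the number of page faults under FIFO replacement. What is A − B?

Under LRU: F F F . . F . . . F . . . F . . . F → 7 faults.
Under FIFO: F F F . . F . . . F . . . . . . . F → 6 faults.
A − B = 7 − 6 = 1.

1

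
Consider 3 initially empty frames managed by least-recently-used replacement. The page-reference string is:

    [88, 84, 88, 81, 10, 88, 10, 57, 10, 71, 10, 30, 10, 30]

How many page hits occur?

7

88: fault, frames {88}
84: fault, frames {88,84}
88: hit
81: fault, frames {84,88,81}
10: fault, evict 84, frames {88,81,10}
88: hit
10: hit
57: fault, evict 81, frames {88,10,57}
10: hit
71: fault, evict 88, frames {57,10,71}
10: hit
30: fault, evict 57, frames {71,10,30}
10: hit
30: hit
Hits: 7.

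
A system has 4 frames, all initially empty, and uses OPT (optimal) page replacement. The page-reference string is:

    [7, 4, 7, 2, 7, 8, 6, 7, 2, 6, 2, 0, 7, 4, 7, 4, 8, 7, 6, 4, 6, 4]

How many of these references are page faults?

7 -> fault, frames (7)
4 -> fault, frames (7 4)
7 -> hit
2 -> fault, frames (7 4 2)
7 -> hit
8 -> fault, frames (7 4 2 8)
6 -> fault, evict 8, frames (7 4 2 6)
7 -> hit
2 -> hit
6 -> hit
2 -> hit
0 -> fault, evict 2, frames (7 4 6 0)
7 -> hit
4 -> hit
7 -> hit
4 -> hit
8 -> fault, evict 0, frames (7 4 6 8)
7 -> hit
6 -> hit
4 -> hit
6 -> hit
4 -> hit
Page faults: 7.

7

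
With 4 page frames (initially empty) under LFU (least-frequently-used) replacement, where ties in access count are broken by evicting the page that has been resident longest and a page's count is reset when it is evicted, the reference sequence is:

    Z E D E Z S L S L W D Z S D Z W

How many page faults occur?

11

Z: fault, frames (Z)
E: fault, frames (Z E)
D: fault, frames (Z E D)
E: hit
Z: hit
S: fault, frames (Z E D S)
L: fault, evict D, frames (Z E S L)
S: hit
L: hit
W: fault, evict Z, frames (E S L W)
D: fault, evict W, frames (E S L D)
Z: fault, evict D, frames (E S L Z)
S: hit
D: fault, evict Z, frames (E S L D)
Z: fault, evict D, frames (E S L Z)
W: fault, evict Z, frames (E S L W)
Page faults: 11.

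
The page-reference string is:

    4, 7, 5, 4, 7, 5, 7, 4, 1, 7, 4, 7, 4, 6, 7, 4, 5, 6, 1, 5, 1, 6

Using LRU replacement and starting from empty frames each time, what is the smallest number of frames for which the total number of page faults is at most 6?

5

f=1: 22 faults
f=2: 18 faults
f=3: 8 faults
f=4: 7 faults
f=5: 5 faults
Smallest f with faults ≤ 6 is 5.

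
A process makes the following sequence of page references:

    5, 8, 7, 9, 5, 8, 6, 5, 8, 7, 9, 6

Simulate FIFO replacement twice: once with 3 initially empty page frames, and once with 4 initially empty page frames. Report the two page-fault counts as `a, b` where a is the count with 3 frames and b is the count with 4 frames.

3 frames: F F F F F F F . . F F . → 9 faults.
4 frames: F F F F . . F F F F F F → 10 faults.
10 > 9: adding a frame increased faults — Belady's anomaly.

9, 10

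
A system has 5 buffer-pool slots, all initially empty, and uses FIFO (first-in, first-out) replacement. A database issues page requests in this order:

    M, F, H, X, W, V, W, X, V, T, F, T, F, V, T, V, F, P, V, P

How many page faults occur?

M → fault, frames (M)
F → fault, frames (M F)
H → fault, frames (M F H)
X → fault, frames (M F H X)
W → fault, frames (M F H X W)
V → fault, evict M, frames (F H X W V)
W → hit
X → hit
V → hit
T → fault, evict F, frames (H X W V T)
F → fault, evict H, frames (X W V T F)
T → hit
F → hit
V → hit
T → hit
V → hit
F → hit
P → fault, evict X, frames (W V T F P)
V → hit
P → hit
Page faults: 9.

9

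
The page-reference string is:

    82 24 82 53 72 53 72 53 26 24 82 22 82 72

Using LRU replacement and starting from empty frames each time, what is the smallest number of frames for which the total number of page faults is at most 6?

6

f=1: 14 faults
f=2: 9 faults
f=3: 9 faults
f=4: 9 faults
f=5: 7 faults
f=6: 6 faults
Smallest f with faults ≤ 6 is 6.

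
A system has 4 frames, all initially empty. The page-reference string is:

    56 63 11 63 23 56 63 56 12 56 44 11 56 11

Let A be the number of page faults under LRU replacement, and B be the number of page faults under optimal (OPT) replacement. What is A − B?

Under LRU: F F F . F . . . F . F F . . → 7 faults.
Under OPT: F F F . F . . . F . F . . . → 6 faults.
A − B = 7 − 6 = 1.

1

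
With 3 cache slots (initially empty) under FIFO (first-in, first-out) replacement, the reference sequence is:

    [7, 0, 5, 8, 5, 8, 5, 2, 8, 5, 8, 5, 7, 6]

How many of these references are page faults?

7

7 -> miss, frames (7)
0 -> miss, frames (7 0)
5 -> miss, frames (7 0 5)
8 -> miss, evict 7, frames (0 5 8)
5 -> hit
8 -> hit
5 -> hit
2 -> miss, evict 0, frames (5 8 2)
8 -> hit
5 -> hit
8 -> hit
5 -> hit
7 -> miss, evict 5, frames (8 2 7)
6 -> miss, evict 8, frames (2 7 6)
Page faults: 7.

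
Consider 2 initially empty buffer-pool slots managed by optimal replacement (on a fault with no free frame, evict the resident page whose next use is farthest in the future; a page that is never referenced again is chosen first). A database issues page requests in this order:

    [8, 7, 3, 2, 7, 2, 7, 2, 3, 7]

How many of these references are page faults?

5

8 -> fault, frames {8}
7 -> fault, frames {8,7}
3 -> fault, evict 8, frames {7,3}
2 -> fault, evict 3, frames {7,2}
7 -> hit
2 -> hit
7 -> hit
2 -> hit
3 -> fault, evict 2, frames {7,3}
7 -> hit
Page faults: 5.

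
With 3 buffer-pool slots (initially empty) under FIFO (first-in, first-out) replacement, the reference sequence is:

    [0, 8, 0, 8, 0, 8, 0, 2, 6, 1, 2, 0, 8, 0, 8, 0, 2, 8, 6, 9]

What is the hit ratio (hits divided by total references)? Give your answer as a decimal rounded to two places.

0.50

0 -> fault, frames [0]
8 -> fault, frames [0, 8]
0 -> hit
8 -> hit
0 -> hit
8 -> hit
0 -> hit
2 -> fault, frames [0, 8, 2]
6 -> fault, evict 0, frames [8, 2, 6]
1 -> fault, evict 8, frames [2, 6, 1]
2 -> hit
0 -> fault, evict 2, frames [6, 1, 0]
8 -> fault, evict 6, frames [1, 0, 8]
0 -> hit
8 -> hit
0 -> hit
2 -> fault, evict 1, frames [0, 8, 2]
8 -> hit
6 -> fault, evict 0, frames [8, 2, 6]
9 -> fault, evict 8, frames [2, 6, 9]
Hits: 10 of 20 references → 10/20 = 0.5000.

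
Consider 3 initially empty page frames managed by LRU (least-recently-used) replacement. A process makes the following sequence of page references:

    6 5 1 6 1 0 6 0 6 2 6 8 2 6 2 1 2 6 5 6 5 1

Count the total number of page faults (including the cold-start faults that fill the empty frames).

6: miss, frames (6)
5: miss, frames (6 5)
1: miss, frames (6 5 1)
6: hit
1: hit
0: miss, evict 5, frames (6 1 0)
6: hit
0: hit
6: hit
2: miss, evict 1, frames (0 6 2)
6: hit
8: miss, evict 0, frames (2 6 8)
2: hit
6: hit
2: hit
1: miss, evict 8, frames (6 2 1)
2: hit
6: hit
5: miss, evict 1, frames (2 6 5)
6: hit
5: hit
1: miss, evict 2, frames (6 5 1)
Page faults: 9.

9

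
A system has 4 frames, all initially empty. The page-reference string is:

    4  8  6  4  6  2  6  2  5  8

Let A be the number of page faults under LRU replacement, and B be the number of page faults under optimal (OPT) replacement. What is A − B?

1

Under LRU: F F F . . F . . F F → 6 faults.
Under OPT: F F F . . F . . F . → 5 faults.
A − B = 6 − 5 = 1.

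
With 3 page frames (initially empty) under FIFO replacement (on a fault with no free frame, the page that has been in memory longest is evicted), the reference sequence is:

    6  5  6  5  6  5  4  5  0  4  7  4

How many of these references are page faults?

5

6 → miss, frames [6]
5 → miss, frames [6, 5]
6 → hit
5 → hit
6 → hit
5 → hit
4 → miss, frames [6, 5, 4]
5 → hit
0 → miss, evict 6, frames [5, 4, 0]
4 → hit
7 → miss, evict 5, frames [4, 0, 7]
4 → hit
Page faults: 5.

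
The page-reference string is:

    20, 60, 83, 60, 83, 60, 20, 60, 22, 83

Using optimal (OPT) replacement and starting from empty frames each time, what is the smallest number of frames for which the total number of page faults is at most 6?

f=1: 10 faults
f=2: 6 faults
f=3: 4 faults
f=4: 4 faults
Smallest f with faults ≤ 6 is 2.

2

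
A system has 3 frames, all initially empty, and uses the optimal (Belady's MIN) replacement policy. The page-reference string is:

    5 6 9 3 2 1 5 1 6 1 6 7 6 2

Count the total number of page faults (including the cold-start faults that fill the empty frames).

8

5 -> fault, frames (5)
6 -> fault, frames (5 6)
9 -> fault, frames (5 6 9)
3 -> fault, evict 9, frames (5 6 3)
2 -> fault, evict 3, frames (5 6 2)
1 -> fault, evict 2, frames (5 6 1)
5 -> hit
1 -> hit
6 -> hit
1 -> hit
6 -> hit
7 -> fault, evict 1, frames (5 6 7)
6 -> hit
2 -> fault, evict 7, frames (5 6 2)
Page faults: 8.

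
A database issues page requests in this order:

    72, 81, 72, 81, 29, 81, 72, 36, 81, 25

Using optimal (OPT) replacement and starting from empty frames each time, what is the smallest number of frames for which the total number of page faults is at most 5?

3

f=1: 10 faults
f=2: 6 faults
f=3: 5 faults
f=4: 5 faults
f=5: 5 faults
Smallest f with faults ≤ 5 is 3.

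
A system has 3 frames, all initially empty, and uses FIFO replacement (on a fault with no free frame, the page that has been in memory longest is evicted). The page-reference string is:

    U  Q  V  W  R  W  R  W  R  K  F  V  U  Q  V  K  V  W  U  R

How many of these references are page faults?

U: miss, frames (U)
Q: miss, frames (U Q)
V: miss, frames (U Q V)
W: miss, evict U, frames (Q V W)
R: miss, evict Q, frames (V W R)
W: hit
R: hit
W: hit
R: hit
K: miss, evict V, frames (W R K)
F: miss, evict W, frames (R K F)
V: miss, evict R, frames (K F V)
U: miss, evict K, frames (F V U)
Q: miss, evict F, frames (V U Q)
V: hit
K: miss, evict V, frames (U Q K)
V: miss, evict U, frames (Q K V)
W: miss, evict Q, frames (K V W)
U: miss, evict K, frames (V W U)
R: miss, evict V, frames (W U R)
Page faults: 15.

15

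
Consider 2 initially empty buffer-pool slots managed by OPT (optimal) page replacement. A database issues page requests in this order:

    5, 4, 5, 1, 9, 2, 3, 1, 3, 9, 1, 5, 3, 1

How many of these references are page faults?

9

5: fault, frames (5)
4: fault, frames (5 4)
5: hit
1: fault, evict 4, frames (5 1)
9: fault, evict 5, frames (1 9)
2: fault, evict 9, frames (1 2)
3: fault, evict 2, frames (1 3)
1: hit
3: hit
9: fault, evict 3, frames (1 9)
1: hit
5: fault, evict 9, frames (1 5)
3: fault, evict 5, frames (1 3)
1: hit
Page faults: 9.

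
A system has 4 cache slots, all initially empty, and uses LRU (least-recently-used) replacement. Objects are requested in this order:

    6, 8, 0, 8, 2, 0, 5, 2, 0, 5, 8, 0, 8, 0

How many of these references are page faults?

6: miss, frames {6}
8: miss, frames {6,8}
0: miss, frames {6,8,0}
8: hit
2: miss, frames {6,0,8,2}
0: hit
5: miss, evict 6, frames {8,2,0,5}
2: hit
0: hit
5: hit
8: hit
0: hit
8: hit
0: hit
Page faults: 5.

5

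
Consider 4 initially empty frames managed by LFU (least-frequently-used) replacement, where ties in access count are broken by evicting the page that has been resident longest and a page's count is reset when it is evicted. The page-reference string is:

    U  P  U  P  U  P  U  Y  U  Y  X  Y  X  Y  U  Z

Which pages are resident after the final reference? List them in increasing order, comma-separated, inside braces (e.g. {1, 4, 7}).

U -> fault, frames [U]
P -> fault, frames [U, P]
U -> hit
P -> hit
U -> hit
P -> hit
U -> hit
Y -> fault, frames [U, P, Y]
U -> hit
Y -> hit
X -> fault, frames [U, P, Y, X]
Y -> hit
X -> hit
Y -> hit
U -> hit
Z -> fault, evict X, frames [U, P, Y, Z]

{P, U, Y, Z}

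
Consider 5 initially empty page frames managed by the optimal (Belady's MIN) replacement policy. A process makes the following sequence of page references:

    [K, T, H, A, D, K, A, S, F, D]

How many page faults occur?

7

K → fault, frames [K]
T → fault, frames [K, T]
H → fault, frames [K, T, H]
A → fault, frames [K, T, H, A]
D → fault, frames [K, T, H, A, D]
K → hit
A → hit
S → fault, evict A, frames [K, T, H, D, S]
F → fault, evict S, frames [K, T, H, D, F]
D → hit
Page faults: 7.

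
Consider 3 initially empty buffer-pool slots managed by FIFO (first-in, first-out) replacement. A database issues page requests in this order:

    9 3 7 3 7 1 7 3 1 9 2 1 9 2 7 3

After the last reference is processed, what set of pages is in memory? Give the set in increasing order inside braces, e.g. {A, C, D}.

{2, 3, 7}

9 -> miss, frames (9)
3 -> miss, frames (9 3)
7 -> miss, frames (9 3 7)
3 -> hit
7 -> hit
1 -> miss, evict 9, frames (3 7 1)
7 -> hit
3 -> hit
1 -> hit
9 -> miss, evict 3, frames (7 1 9)
2 -> miss, evict 7, frames (1 9 2)
1 -> hit
9 -> hit
2 -> hit
7 -> miss, evict 1, frames (9 2 7)
3 -> miss, evict 9, frames (2 7 3)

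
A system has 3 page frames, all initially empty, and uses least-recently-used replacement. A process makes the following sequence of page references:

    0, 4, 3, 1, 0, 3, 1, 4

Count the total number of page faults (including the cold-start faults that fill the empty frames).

0: fault, frames (0)
4: fault, frames (0 4)
3: fault, frames (0 4 3)
1: fault, evict 0, frames (4 3 1)
0: fault, evict 4, frames (3 1 0)
3: hit
1: hit
4: fault, evict 0, frames (3 1 4)
Page faults: 6.

6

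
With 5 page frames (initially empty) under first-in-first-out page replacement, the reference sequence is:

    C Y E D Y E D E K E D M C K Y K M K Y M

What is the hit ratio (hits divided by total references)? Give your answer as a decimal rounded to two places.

C → fault, frames {C}
Y → fault, frames {C,Y}
E → fault, frames {C,Y,E}
D → fault, frames {C,Y,E,D}
Y → hit
E → hit
D → hit
E → hit
K → fault, frames {C,Y,E,D,K}
E → hit
D → hit
M → fault, evict C, frames {Y,E,D,K,M}
C → fault, evict Y, frames {E,D,K,M,C}
K → hit
Y → fault, evict E, frames {D,K,M,C,Y}
K → hit
M → hit
K → hit
Y → hit
M → hit
Hits: 12 of 20 references → 12/20 = 0.6000.

0.60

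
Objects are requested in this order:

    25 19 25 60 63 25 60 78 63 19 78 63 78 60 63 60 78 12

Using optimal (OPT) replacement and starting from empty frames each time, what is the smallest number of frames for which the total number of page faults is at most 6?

4

f=1: 18 faults
f=2: 11 faults
f=3: 8 faults
f=4: 6 faults
f=5: 6 faults
f=6: 6 faults
Smallest f with faults ≤ 6 is 4.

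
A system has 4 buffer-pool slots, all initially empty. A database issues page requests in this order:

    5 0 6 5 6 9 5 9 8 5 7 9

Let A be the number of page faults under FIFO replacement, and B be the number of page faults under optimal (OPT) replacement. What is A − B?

1

Under FIFO: F F F . . F . . F F F . → 7 faults.
Under OPT: F F F . . F . . F . F . → 6 faults.
A − B = 7 − 6 = 1.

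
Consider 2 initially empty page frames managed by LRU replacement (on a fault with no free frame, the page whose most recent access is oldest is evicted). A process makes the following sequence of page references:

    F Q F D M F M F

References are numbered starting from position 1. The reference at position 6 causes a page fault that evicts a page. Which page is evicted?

D

pos 1: F -> fault, frames {F}
pos 2: Q -> fault, frames {F,Q}
pos 3: F -> hit
pos 4: D -> fault, evict Q, frames {F,D}
pos 5: M -> fault, evict F, frames {D,M}
pos 6: F -> fault, evict D, frames {M,F}
At position 6, page D is evicted.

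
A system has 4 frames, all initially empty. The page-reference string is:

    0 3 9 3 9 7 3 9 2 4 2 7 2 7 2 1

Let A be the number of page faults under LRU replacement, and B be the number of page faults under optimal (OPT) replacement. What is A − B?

Under LRU: F F F . . F . . F F . F . . . F → 8 faults.
Under OPT: F F F . . F . . F F . . . . . F → 7 faults.
A − B = 8 − 7 = 1.

1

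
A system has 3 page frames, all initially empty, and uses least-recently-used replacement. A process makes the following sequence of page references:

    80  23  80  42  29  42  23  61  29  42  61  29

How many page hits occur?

4

80: miss, frames [80]
23: miss, frames [80, 23]
80: hit
42: miss, frames [23, 80, 42]
29: miss, evict 23, frames [80, 42, 29]
42: hit
23: miss, evict 80, frames [29, 42, 23]
61: miss, evict 29, frames [42, 23, 61]
29: miss, evict 42, frames [23, 61, 29]
42: miss, evict 23, frames [61, 29, 42]
61: hit
29: hit
Hits: 4.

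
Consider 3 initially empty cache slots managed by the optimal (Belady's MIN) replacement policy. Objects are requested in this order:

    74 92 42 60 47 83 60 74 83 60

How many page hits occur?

4

74 -> fault, frames [74]
92 -> fault, frames [74, 92]
42 -> fault, frames [74, 92, 42]
60 -> fault, evict 42, frames [74, 92, 60]
47 -> fault, evict 92, frames [74, 60, 47]
83 -> fault, evict 47, frames [74, 60, 83]
60 -> hit
74 -> hit
83 -> hit
60 -> hit
Hits: 4.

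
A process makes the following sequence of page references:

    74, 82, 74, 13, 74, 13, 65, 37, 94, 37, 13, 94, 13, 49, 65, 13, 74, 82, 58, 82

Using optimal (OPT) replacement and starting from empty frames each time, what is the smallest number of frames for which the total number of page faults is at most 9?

5

f=1: 20 faults
f=2: 12 faults
f=3: 11 faults
f=4: 10 faults
f=5: 9 faults
f=6: 8 faults
f=7: 8 faults
f=8: 8 faults
Smallest f with faults ≤ 9 is 5.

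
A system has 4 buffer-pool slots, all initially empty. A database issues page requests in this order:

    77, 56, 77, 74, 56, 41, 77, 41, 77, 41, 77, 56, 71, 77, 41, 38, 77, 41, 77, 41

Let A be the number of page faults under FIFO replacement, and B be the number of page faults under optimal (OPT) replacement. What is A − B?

1

Under FIFO: F F . F . F . . . . . . F F . F . . . . → 7 faults.
Under OPT: F F . F . F . . . . . . F . . F . . . . → 6 faults.
A − B = 7 − 6 = 1.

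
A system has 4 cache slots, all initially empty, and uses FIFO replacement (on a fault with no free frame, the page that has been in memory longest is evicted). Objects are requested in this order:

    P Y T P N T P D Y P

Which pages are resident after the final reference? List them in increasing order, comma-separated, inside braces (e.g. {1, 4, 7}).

{D, N, P, T}

P: fault, frames [P]
Y: fault, frames [P, Y]
T: fault, frames [P, Y, T]
P: hit
N: fault, frames [P, Y, T, N]
T: hit
P: hit
D: fault, evict P, frames [Y, T, N, D]
Y: hit
P: fault, evict Y, frames [T, N, D, P]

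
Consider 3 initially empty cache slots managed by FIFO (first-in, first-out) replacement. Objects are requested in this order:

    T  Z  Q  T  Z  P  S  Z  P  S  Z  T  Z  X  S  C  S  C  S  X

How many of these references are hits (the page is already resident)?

T -> fault, frames (T)
Z -> fault, frames (T Z)
Q -> fault, frames (T Z Q)
T -> hit
Z -> hit
P -> fault, evict T, frames (Z Q P)
S -> fault, evict Z, frames (Q P S)
Z -> fault, evict Q, frames (P S Z)
P -> hit
S -> hit
Z -> hit
T -> fault, evict P, frames (S Z T)
Z -> hit
X -> fault, evict S, frames (Z T X)
S -> fault, evict Z, frames (T X S)
C -> fault, evict T, frames (X S C)
S -> hit
C -> hit
S -> hit
X -> hit
Hits: 10.

10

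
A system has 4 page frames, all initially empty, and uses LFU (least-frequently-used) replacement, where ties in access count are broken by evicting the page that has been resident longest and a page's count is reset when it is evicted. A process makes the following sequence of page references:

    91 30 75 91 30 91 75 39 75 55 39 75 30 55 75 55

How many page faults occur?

7

91: fault, frames {91}
30: fault, frames {91,30}
75: fault, frames {91,30,75}
91: hit
30: hit
91: hit
75: hit
39: fault, frames {91,30,75,39}
75: hit
55: fault, evict 39, frames {91,30,75,55}
39: fault, evict 55, frames {91,30,75,39}
75: hit
30: hit
55: fault, evict 39, frames {91,30,75,55}
75: hit
55: hit
Page faults: 7.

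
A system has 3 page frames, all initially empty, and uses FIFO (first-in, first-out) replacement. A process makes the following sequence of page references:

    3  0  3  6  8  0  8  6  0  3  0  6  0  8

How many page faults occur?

8

3 → miss, frames {3}
0 → miss, frames {3,0}
3 → hit
6 → miss, frames {3,0,6}
8 → miss, evict 3, frames {0,6,8}
0 → hit
8 → hit
6 → hit
0 → hit
3 → miss, evict 0, frames {6,8,3}
0 → miss, evict 6, frames {8,3,0}
6 → miss, evict 8, frames {3,0,6}
0 → hit
8 → miss, evict 3, frames {0,6,8}
Page faults: 8.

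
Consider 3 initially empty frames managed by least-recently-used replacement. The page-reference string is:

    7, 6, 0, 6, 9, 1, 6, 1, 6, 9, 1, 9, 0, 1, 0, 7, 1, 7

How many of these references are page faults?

7 -> fault, frames {7}
6 -> fault, frames {7,6}
0 -> fault, frames {7,6,0}
6 -> hit
9 -> fault, evict 7, frames {0,6,9}
1 -> fault, evict 0, frames {6,9,1}
6 -> hit
1 -> hit
6 -> hit
9 -> hit
1 -> hit
9 -> hit
0 -> fault, evict 6, frames {1,9,0}
1 -> hit
0 -> hit
7 -> fault, evict 9, frames {1,0,7}
1 -> hit
7 -> hit
Page faults: 7.

7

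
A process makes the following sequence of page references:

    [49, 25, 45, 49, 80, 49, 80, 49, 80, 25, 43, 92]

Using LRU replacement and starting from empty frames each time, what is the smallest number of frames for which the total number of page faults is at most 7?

f=1: 12 faults
f=2: 8 faults
f=3: 7 faults
f=4: 6 faults
f=5: 6 faults
f=6: 6 faults
Smallest f with faults ≤ 7 is 3.

3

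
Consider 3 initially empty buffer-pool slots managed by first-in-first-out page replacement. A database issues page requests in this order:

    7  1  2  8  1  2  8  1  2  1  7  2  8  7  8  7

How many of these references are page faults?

5

7: fault, frames (7)
1: fault, frames (7 1)
2: fault, frames (7 1 2)
8: fault, evict 7, frames (1 2 8)
1: hit
2: hit
8: hit
1: hit
2: hit
1: hit
7: fault, evict 1, frames (2 8 7)
2: hit
8: hit
7: hit
8: hit
7: hit
Page faults: 5.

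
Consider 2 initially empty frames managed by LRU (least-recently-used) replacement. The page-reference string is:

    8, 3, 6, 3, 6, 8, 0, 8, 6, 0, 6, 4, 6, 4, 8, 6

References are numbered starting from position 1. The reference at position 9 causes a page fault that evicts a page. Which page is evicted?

pos 1: 8: fault, frames {8}
pos 2: 3: fault, frames {8,3}
pos 3: 6: fault, evict 8, frames {3,6}
pos 4: 3: hit
pos 5: 6: hit
pos 6: 8: fault, evict 3, frames {6,8}
pos 7: 0: fault, evict 6, frames {8,0}
pos 8: 8: hit
pos 9: 6: fault, evict 0, frames {8,6}
At position 9, page 0 is evicted.

0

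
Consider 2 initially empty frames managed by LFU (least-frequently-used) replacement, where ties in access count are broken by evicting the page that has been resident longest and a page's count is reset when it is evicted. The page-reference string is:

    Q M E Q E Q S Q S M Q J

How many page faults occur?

Q → miss, frames (Q)
M → miss, frames (Q M)
E → miss, evict Q, frames (M E)
Q → miss, evict M, frames (E Q)
E → hit
Q → hit
S → miss, evict E, frames (Q S)
Q → hit
S → hit
M → miss, evict S, frames (Q M)
Q → hit
J → miss, evict M, frames (Q J)
Page faults: 7.

7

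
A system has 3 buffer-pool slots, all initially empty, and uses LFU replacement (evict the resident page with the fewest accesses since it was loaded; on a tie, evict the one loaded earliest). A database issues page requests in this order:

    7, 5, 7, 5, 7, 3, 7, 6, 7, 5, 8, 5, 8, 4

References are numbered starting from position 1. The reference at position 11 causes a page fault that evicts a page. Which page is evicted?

pos 1: 7: miss, frames [7]
pos 2: 5: miss, frames [7, 5]
pos 3: 7: hit
pos 4: 5: hit
pos 5: 7: hit
pos 6: 3: miss, frames [7, 5, 3]
pos 7: 7: hit
pos 8: 6: miss, evict 3, frames [7, 5, 6]
pos 9: 7: hit
pos 10: 5: hit
pos 11: 8: miss, evict 6, frames [7, 5, 8]
At position 11, page 6 is evicted.

6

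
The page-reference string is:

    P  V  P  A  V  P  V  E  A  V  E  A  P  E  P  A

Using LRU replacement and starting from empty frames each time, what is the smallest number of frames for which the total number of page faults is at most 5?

f=1: 16 faults
f=2: 13 faults
f=3: 6 faults
f=4: 4 faults
Smallest f with faults ≤ 5 is 4.

4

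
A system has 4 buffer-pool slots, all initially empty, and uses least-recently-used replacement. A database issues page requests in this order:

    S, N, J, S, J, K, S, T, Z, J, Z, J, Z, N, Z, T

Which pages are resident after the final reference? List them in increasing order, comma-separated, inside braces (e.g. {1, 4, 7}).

{J, N, T, Z}

S: fault, frames [S]
N: fault, frames [S, N]
J: fault, frames [S, N, J]
S: hit
J: hit
K: fault, frames [N, S, J, K]
S: hit
T: fault, evict N, frames [J, K, S, T]
Z: fault, evict J, frames [K, S, T, Z]
J: fault, evict K, frames [S, T, Z, J]
Z: hit
J: hit
Z: hit
N: fault, evict S, frames [T, J, Z, N]
Z: hit
T: hit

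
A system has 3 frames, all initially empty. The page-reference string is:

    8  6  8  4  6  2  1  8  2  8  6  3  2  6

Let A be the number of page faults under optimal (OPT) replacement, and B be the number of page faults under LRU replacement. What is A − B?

Under OPT: F F . F . F F . . . F F . . → 7 faults.
Under LRU: F F . F . F F F . . F F F . → 9 faults.
A − B = 7 − 9 = -2.

-2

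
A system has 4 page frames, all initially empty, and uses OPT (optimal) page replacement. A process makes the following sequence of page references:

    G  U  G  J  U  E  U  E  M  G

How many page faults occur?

G → fault, frames [G]
U → fault, frames [G, U]
G → hit
J → fault, frames [G, U, J]
U → hit
E → fault, frames [G, U, J, E]
U → hit
E → hit
M → fault, evict E, frames [G, U, J, M]
G → hit
Page faults: 5.

5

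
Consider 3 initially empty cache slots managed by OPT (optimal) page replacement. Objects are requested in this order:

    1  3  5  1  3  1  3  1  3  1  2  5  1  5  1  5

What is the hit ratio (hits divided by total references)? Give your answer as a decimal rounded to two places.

1 -> miss, frames {1}
3 -> miss, frames {1,3}
5 -> miss, frames {1,3,5}
1 -> hit
3 -> hit
1 -> hit
3 -> hit
1 -> hit
3 -> hit
1 -> hit
2 -> miss, evict 3, frames {1,5,2}
5 -> hit
1 -> hit
5 -> hit
1 -> hit
5 -> hit
Hits: 12 of 16 references → 12/16 = 0.7500.

0.75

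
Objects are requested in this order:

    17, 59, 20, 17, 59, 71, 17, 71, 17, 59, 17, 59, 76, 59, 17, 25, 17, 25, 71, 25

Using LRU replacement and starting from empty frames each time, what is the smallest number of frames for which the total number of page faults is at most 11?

3

f=1: 20 faults
f=2: 12 faults
f=3: 7 faults
f=4: 7 faults
f=5: 6 faults
f=6: 6 faults
Smallest f with faults ≤ 11 is 3.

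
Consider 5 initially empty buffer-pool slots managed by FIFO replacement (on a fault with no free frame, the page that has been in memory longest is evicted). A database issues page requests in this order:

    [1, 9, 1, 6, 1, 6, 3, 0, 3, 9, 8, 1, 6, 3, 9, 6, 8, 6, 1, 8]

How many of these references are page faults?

9

1: fault, frames {1}
9: fault, frames {1,9}
1: hit
6: fault, frames {1,9,6}
1: hit
6: hit
3: fault, frames {1,9,6,3}
0: fault, frames {1,9,6,3,0}
3: hit
9: hit
8: fault, evict 1, frames {9,6,3,0,8}
1: fault, evict 9, frames {6,3,0,8,1}
6: hit
3: hit
9: fault, evict 6, frames {3,0,8,1,9}
6: fault, evict 3, frames {0,8,1,9,6}
8: hit
6: hit
1: hit
8: hit
Page faults: 9.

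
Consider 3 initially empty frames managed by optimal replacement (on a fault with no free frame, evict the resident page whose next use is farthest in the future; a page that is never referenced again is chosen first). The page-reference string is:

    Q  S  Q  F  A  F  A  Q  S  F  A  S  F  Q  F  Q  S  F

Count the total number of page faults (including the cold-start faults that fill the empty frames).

Q -> miss, frames (Q)
S -> miss, frames (Q S)
Q -> hit
F -> miss, frames (Q S F)
A -> miss, evict S, frames (Q F A)
F -> hit
A -> hit
Q -> hit
S -> miss, evict Q, frames (F A S)
F -> hit
A -> hit
S -> hit
F -> hit
Q -> miss, evict A, frames (F S Q)
F -> hit
Q -> hit
S -> hit
F -> hit
Page faults: 6.

6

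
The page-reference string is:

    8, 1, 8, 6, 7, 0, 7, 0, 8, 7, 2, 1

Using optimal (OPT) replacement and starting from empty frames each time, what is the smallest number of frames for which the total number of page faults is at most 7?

f=1: 12 faults
f=2: 8 faults
f=3: 7 faults
f=4: 6 faults
f=5: 6 faults
f=6: 6 faults
Smallest f with faults ≤ 7 is 3.

3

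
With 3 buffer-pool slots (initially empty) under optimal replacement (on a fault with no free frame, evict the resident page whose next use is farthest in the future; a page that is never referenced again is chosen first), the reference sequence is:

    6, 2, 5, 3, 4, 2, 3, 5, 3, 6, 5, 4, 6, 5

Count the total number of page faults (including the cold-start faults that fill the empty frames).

6 -> miss, frames {6}
2 -> miss, frames {6,2}
5 -> miss, frames {6,2,5}
3 -> miss, evict 6, frames {2,5,3}
4 -> miss, evict 5, frames {2,3,4}
2 -> hit
3 -> hit
5 -> miss, evict 2, frames {3,4,5}
3 -> hit
6 -> miss, evict 3, frames {4,5,6}
5 -> hit
4 -> hit
6 -> hit
5 -> hit
Page faults: 7.

7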